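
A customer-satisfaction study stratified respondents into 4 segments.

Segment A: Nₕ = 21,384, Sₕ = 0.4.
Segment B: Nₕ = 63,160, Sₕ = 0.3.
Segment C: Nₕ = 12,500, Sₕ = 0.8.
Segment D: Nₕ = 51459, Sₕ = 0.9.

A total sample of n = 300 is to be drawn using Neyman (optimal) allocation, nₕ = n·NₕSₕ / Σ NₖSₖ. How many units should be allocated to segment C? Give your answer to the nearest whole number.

Σ NₕSₕ = 21384·0.4 + 63160·0.3 + 12500·0.8 + 51459·0.9 = 83814.7.
Share for C: 10000/83814.7 = 0.11931.
n_C = 300 × 0.11931 = 35.793... → 36.

36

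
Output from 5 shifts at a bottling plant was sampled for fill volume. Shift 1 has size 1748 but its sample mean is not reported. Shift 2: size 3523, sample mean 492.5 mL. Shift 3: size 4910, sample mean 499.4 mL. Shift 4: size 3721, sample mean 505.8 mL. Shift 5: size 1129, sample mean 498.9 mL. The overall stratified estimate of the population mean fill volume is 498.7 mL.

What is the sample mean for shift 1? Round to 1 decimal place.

494.0

N = 1748 + 3523 + 4910 + 3721 + 1129 = 15031.
Overall total = μ·N = 498.7·15031 = 7495959.7.
Subtract the known strata: 3523·492.5 + 4910·499.4 + 3721·505.8 + 1129·498.9 = 6632471.4.
Remaining total for shift 1: 7495959.7 − 6632471.4 = 863488.3.
Divide by its size: 863488.3 / 1748 = 493.986... → 494.0.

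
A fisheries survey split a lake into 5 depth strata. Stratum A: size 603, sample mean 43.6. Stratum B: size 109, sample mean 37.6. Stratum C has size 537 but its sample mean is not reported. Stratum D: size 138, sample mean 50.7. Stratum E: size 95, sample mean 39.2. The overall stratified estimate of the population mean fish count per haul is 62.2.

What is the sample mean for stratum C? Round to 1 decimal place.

Σ Nₕx̄ₕ = N·μ, so 537·x̄_C = 1482·62.2 − (603·43.6 + 109·37.6 + 138·50.7 + 95·39.2).
= 92180.4 − 41109.8 = 51070.6.
x̄_C = 51070.6 / 537 = 95.104... → 95.1.

95.1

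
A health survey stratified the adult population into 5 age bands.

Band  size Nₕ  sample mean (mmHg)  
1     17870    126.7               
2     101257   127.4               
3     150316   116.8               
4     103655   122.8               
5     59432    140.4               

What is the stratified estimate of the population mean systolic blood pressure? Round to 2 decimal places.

x̄_st = (Σ Nₕx̄ₕ) / (Σ Nₕ) = (17870·126.7 + 101257·127.4 + 150316·116.8 + 103655·122.8 + 59432·140.4) / 432530
= 53794266.4 / 432530 = 124.3712... → 124.37.

124.37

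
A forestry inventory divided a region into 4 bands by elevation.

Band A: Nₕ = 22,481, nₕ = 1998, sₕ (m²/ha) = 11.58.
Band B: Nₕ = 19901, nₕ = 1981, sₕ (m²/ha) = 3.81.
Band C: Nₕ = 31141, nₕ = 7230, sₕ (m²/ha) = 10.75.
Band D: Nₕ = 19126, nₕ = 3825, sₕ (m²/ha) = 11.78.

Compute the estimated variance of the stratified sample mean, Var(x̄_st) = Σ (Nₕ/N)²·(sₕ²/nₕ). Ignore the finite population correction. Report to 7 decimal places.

N = 92649; Wₕ = Nₕ/N.
band A: (22481/92649)²·11.58²/1998 = 0.0039515858
band B: (19901/92649)²·3.81²/1981 = 0.0003380912
band C: (31141/92649)²·10.75²/7230 = 0.0018057693
band D: (19126/92649)²·11.78²/3825 = 0.0015460587
Sum = 0.0076415049 → 0.0076415.

0.0076415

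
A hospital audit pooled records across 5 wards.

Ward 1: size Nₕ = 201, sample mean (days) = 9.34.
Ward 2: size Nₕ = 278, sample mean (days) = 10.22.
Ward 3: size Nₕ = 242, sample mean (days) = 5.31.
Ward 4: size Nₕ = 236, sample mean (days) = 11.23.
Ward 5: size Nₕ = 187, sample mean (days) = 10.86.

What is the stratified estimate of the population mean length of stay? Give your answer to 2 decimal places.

N = 1144; weights Wₕ = Nₕ/N = (0.1757, 0.2430, 0.2115, 0.2063, 0.1635).
x̄_st = Σ Wₕ·x̄ₕ = 0.1757·9.34 + 0.2430·10.22 + 0.2115·5.31 + 0.2063·11.23 + 0.1635·10.86 ≈ 9.3397...
→ 9.34.

9.34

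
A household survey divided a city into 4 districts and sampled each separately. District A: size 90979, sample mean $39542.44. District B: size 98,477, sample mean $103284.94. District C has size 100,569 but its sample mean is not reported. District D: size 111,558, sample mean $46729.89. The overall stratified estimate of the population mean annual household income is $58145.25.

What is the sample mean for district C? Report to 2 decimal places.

43436.13

N = 90979 + 98477 + 100569 + 111558 = 401583.
Overall total = μ·N = 58145.25·401583 = 23350143930.75.
Subtract the known strata: 90979·39542.44 + 98477·103284.94 + 111558·46729.89 = 18981815753.76.
Remaining total for district C: 23350143930.75 − 18981815753.76 = 4368328176.99.
Divide by its size: 4368328176.99 / 100569 = 43436.1302... → 43436.13.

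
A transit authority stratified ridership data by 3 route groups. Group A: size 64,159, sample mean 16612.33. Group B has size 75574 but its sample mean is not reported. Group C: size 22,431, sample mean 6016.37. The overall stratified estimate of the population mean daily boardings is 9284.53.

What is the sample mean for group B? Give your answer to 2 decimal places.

N = 64159 + 75574 + 22431 = 162164.
Overall total = μ·N = 9284.53·162164 = 1505616522.92.
Subtract the known strata: 64159·16612.33 + 22431·6016.37 = 1200783675.94.
Remaining total for group B: 1505616522.92 − 1200783675.94 = 304832846.98.
Divide by its size: 304832846.98 / 75574 = 4033.5677... → 4033.57.

4033.57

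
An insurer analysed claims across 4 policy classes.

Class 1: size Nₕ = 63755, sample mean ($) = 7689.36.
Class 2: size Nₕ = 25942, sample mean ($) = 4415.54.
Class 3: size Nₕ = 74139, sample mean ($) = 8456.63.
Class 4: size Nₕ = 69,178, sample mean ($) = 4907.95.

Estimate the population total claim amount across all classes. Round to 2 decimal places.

1571271342.15

Estimate total by summing Nₕ·x̄ₕ over strata.
63755·7689.36 + 25942·4415.54 + 74139·8456.63 + 69178·4907.95 = 490235146.8 + 114547938.68 + 626966091.57 + 339522165.1 = 1571271342.15.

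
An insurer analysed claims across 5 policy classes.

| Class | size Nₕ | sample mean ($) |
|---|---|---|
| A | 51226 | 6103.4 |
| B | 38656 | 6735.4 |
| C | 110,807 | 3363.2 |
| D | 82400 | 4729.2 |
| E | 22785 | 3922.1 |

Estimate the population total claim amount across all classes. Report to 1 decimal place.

A: 51226·6103.4 = 312652768.4
B: 38656·6735.4 = 260363622.4
C: 110807·3363.2 = 372666102.4
D: 82400·4729.2 = 389686080
E: 22785·3922.1 = 89365048.5
τ̂ = Σ Nₕx̄ₕ = 1424733621.7.

1424733621.7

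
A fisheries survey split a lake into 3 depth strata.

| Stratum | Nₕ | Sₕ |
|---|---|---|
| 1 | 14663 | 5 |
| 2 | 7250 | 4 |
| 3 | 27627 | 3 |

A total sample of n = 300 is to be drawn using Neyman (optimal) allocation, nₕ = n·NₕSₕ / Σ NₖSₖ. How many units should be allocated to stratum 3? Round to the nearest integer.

1: NₕSₕ = 14663·5 = 73315
2: NₕSₕ = 7250·4 = 29000
3: NₕSₕ = 27627·3 = 82881
Σ NₕSₕ = 185196.
n_3 = 300·82881/185196 = 134.259... → 134.

134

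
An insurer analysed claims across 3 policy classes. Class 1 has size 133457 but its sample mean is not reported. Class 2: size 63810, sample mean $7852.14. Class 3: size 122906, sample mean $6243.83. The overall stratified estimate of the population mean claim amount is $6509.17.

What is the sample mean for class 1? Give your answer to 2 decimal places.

6111.42

N = 133457 + 63810 + 122906 = 320173.
Overall total = μ·N = 6509.17·320173 = 2084060486.41.
Subtract the known strata: 63810·7852.14 + 122906·6243.83 = 1268449223.38.
Remaining total for class 1: 2084060486.41 − 1268449223.38 = 815611263.03.
Divide by its size: 815611263.03 / 133457 = 6111.4161... → 6111.42.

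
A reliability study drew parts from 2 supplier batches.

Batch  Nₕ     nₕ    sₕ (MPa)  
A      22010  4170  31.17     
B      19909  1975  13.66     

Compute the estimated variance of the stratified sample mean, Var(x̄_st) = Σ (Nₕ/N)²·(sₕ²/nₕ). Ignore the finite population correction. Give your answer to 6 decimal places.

0.085544

N = 41919; Wₕ = Nₕ/N.
batch A: (22010/41919)²·31.17²/4170 = 0.064232645
batch B: (19909/41919)²·13.66²/1975 = 0.021311370
Sum = 0.085544015 → 0.085544.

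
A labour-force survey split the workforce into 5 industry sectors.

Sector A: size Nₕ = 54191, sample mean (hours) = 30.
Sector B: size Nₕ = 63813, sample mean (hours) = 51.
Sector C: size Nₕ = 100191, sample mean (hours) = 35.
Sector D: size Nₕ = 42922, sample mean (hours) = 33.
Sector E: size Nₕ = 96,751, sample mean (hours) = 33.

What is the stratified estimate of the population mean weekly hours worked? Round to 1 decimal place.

36.3

N = 54191 + 63813 + 100191 + 42922 + 96751 = 357868.
Overall mean = Σ (Nₕ/N)·x̄ₕ — weight by population share, not a simple average.
Σ Nₕx̄ₕ = 54191·30 + 63813·51 + 100191·35 + 42922·33 + 96751·33 = 1625730 + 3254463 + 3506685 + 1416426 + 3192783 = 12996087.
Divide by N: 12996087 / 357868 = 36.315... → 36.3.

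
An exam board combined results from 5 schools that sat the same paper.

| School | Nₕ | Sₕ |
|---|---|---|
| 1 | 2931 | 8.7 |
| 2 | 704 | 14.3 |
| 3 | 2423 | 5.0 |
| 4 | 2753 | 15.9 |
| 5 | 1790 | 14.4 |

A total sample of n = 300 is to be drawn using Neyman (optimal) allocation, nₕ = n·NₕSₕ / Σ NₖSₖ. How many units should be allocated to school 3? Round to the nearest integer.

31

1: NₕSₕ = 2931·8.7 = 25499.7
2: NₕSₕ = 704·14.3 = 10067.2
3: NₕSₕ = 2423·5.0 = 12115
4: NₕSₕ = 2753·15.9 = 43772.7
5: NₕSₕ = 1790·14.4 = 25776
Σ NₕSₕ = 117230.6.
n_3 = 300·12115/117230.6 = 31.003... → 31.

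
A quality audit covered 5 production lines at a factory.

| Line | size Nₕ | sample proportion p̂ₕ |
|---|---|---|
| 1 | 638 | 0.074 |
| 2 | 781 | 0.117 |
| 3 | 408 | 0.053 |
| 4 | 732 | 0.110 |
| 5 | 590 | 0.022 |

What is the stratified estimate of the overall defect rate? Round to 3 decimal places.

0.081

Wₕ = Nₕ/N with N = 3149: 0.2026, 0.2480, 0.1296, 0.2325, 0.1874.
p̂_st = 0.2026·0.074 + 0.2480·0.117 + 0.1296·0.053 + 0.2325·0.110 + 0.1874·0.022 ≈ 0.08057... → 0.081.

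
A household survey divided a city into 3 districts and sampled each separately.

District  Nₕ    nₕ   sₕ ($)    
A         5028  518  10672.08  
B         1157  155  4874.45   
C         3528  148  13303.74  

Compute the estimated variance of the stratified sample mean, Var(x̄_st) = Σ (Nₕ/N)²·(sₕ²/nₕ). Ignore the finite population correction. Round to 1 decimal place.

218867.9

N = 9713; Wₕ = Nₕ/N.
district A: (5028/9713)²·10672.08²/518 = 58918.5629
district B: (1157/9713)²·4874.45²/155 = 2175.1013
district C: (3528/9713)²·13303.74²/148 = 157774.2620
Sum = 218867.9262 → 218867.9.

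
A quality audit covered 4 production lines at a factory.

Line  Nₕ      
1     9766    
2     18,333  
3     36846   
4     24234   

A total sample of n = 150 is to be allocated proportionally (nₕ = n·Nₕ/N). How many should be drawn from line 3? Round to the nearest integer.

Share of line 3 = 36846/89179 = 0.41317.
Allocate 150 × 0.41317 = 61.975... → 62.

62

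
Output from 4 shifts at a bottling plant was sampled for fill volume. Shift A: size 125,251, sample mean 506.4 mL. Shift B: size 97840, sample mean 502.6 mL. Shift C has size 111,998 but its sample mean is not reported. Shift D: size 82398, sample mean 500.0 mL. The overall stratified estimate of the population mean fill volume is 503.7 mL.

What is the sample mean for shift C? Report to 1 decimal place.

N = 125251 + 97840 + 111998 + 82398 = 417487.
Overall total = μ·N = 503.7·417487 = 210288201.9.
Subtract the known strata: 125251·506.4 + 97840·502.6 + 82398·500.0 = 153800490.4.
Remaining total for shift C: 210288201.9 − 153800490.4 = 56487711.5.
Divide by its size: 56487711.5 / 111998 = 504.364... → 504.4.

504.4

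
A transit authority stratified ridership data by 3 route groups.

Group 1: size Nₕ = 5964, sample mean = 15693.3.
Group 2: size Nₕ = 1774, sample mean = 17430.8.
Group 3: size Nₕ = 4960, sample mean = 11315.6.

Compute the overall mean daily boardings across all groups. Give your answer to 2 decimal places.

14226.06

x̄_st = (Σ Nₕx̄ₕ) / (Σ Nₕ) = (5964·15693.3 + 1774·17430.8 + 4960·11315.6) / 12698
= 180642456.4 / 12698 = 14226.0558... → 14226.06.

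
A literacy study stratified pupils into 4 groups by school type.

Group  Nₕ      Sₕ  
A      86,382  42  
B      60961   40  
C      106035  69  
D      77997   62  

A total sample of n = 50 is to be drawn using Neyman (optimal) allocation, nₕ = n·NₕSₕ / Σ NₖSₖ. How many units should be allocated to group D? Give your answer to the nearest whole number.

13

A: NₕSₕ = 86382·42 = 3628044
B: NₕSₕ = 60961·40 = 2438440
C: NₕSₕ = 106035·69 = 7316415
D: NₕSₕ = 77997·62 = 4835814
Σ NₕSₕ = 18218713.
n_D = 50·4835814/18218713 = 13.272... → 13.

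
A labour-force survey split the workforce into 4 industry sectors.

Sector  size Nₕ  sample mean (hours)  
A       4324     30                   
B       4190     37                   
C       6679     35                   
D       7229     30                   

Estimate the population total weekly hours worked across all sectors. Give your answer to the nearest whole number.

735385

A: 4324·30 = 129720
B: 4190·37 = 155030
C: 6679·35 = 233765
D: 7229·30 = 216870
τ̂ = Σ Nₕx̄ₕ = 735385.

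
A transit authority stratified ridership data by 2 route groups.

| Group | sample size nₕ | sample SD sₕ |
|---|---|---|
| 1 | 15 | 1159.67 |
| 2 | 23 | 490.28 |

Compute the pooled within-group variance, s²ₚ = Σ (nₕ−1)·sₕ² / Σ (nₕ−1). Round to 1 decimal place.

669886.7

1: (15−1)·1159.67² = 14·1344834.5089 = 18827683.1246
2: (23−1)·490.28² = 22·240374.4784 = 5288238.5248
Numerator = 24115921.6494; denominator = Σ(nₕ−1) = 36.
s²ₚ = 24115921.6494/36 = 669886.712... → 669886.7.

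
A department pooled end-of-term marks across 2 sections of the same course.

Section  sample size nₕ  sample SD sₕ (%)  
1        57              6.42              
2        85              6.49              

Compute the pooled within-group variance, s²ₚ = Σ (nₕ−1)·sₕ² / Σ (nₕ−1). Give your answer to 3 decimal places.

41.759

1: (57−1)·6.42² = 56·41.2164 = 2308.1184
2: (85−1)·6.49² = 84·42.1201 = 3538.0884
Numerator = 5846.2068; denominator = Σ(nₕ−1) = 140.
s²ₚ = 5846.2068/140 = 41.75862 → 41.759.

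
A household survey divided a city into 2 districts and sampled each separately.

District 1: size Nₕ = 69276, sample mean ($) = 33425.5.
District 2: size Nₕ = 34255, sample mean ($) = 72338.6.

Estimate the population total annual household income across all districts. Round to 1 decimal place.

Estimate total by summing Nₕ·x̄ₕ over strata.
69276·33425.5 + 34255·72338.6 = 2315584938 + 2477958743 = 4793543681.0.

4793543681.0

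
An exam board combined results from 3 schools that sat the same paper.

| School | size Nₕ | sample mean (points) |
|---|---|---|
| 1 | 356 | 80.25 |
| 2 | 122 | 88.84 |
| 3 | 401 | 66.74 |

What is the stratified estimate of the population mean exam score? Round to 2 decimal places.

N = 356 + 122 + 401 = 879.
The stratified mean weights each stratum mean by its population share Nₕ/N.
Σ Nₕx̄ₕ = 356·80.25 + 122·88.84 + 401·66.74 = 28569 + 10838.48 + 26762.74 = 66170.22.
Divide by N: 66170.22 / 879 = 75.2790... → 75.28.

75.28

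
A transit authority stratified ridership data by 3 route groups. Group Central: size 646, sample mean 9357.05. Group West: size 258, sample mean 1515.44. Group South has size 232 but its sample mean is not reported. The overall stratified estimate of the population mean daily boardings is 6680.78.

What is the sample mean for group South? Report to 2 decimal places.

4972.97

N = 646 + 258 + 232 = 1136.
Overall total = μ·N = 6680.78·1136 = 7589366.08.
Subtract the known strata: 646·9357.05 + 258·1515.44 = 6435637.82.
Remaining total for group South: 7589366.08 − 6435637.82 = 1153728.26.
Divide by its size: 1153728.26 / 232 = 4972.9666... → 4972.97.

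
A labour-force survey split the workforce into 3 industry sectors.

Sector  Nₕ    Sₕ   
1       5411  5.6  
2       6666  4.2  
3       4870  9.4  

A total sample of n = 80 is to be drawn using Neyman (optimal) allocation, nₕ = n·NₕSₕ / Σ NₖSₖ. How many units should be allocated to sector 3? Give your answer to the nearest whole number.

35

1: NₕSₕ = 5411·5.6 = 30301.6
2: NₕSₕ = 6666·4.2 = 27997.2
3: NₕSₕ = 4870·9.4 = 45778
Σ NₕSₕ = 104076.8.
n_3 = 80·45778/104076.8 = 35.188... → 35.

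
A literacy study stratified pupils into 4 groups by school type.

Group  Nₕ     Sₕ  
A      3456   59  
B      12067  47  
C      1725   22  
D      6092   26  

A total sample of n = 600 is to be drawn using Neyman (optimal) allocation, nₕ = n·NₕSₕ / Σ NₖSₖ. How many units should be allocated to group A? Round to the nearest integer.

A: NₕSₕ = 3456·59 = 203904
B: NₕSₕ = 12067·47 = 567149
C: NₕSₕ = 1725·22 = 37950
D: NₕSₕ = 6092·26 = 158392
Σ NₕSₕ = 967395.
n_A = 600·203904/967395 = 126.466... → 126.

126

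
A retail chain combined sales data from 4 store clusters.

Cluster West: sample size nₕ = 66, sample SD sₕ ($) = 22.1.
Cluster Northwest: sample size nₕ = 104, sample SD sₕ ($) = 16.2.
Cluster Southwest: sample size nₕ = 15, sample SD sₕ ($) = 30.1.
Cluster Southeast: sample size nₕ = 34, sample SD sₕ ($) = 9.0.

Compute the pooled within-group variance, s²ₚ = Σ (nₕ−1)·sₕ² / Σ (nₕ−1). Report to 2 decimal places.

Degrees of freedom: 65 + 103 + 14 + 33 = 215.
Σ(nₕ−1)sₕ² = 65·488.41 + 103·262.44 + 14·906.01 + 33·81 = 74135.11.
s²ₚ = 74135.11 / 215 = 344.8145... → 344.81.

344.81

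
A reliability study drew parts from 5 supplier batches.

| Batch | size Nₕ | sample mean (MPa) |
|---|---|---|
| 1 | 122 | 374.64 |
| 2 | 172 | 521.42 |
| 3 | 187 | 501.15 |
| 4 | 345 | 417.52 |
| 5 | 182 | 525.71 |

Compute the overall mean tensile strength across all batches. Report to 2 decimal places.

N = 1008; weights Wₕ = Nₕ/N = (0.1210, 0.1706, 0.1855, 0.3423, 0.1806).
x̄_st = Σ Wₕ·x̄ₕ = 0.1210·374.64 + 0.1706·521.42 + 0.1855·501.15 + 0.3423·417.52 + 0.1806·525.71 ≈ 465.1081...
→ 465.11.

465.11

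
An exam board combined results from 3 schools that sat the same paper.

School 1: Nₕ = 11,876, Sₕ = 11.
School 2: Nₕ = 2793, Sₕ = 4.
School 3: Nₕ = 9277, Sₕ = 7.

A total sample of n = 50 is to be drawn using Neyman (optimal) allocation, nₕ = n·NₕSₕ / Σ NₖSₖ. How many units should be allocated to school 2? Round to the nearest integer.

3

1: NₕSₕ = 11876·11 = 130636
2: NₕSₕ = 2793·4 = 11172
3: NₕSₕ = 9277·7 = 64939
Σ NₕSₕ = 206747.
n_2 = 50·11172/206747 = 2.702... → 3.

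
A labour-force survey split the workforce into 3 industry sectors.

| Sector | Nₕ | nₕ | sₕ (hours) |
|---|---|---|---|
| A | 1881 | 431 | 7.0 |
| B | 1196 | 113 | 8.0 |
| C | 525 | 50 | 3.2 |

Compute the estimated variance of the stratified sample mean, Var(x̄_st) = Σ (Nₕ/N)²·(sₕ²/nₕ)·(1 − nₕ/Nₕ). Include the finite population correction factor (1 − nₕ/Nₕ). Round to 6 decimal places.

N = 3602; Wₕ = Nₕ/N.
sector A: (1881/3602)²·7.0²/431·(1 − 431/1881) = 0.023899466
sector B: (1196/3602)²·8.0²/113·(1 − 113/1196) = 0.056542336
sector C: (525/3602)²·3.2²/50·(1 − 50/525) = 0.003936366
Sum = 0.084378168 → 0.084378.

0.084378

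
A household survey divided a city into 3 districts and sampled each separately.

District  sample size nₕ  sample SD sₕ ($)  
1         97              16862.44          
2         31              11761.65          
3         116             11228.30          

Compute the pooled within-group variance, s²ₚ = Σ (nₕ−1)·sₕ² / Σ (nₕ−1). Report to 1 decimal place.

Degrees of freedom: 96 + 30 + 115 = 241.
Σ(nₕ−1)sₕ² = 96·284341882.7536 + 30·138336410.7225 + 115·126074720.89 = 45945505968.3706.
s²ₚ = 45945505968.3706 / 241 = 190645252.981... → 190645253.0.

190645253.0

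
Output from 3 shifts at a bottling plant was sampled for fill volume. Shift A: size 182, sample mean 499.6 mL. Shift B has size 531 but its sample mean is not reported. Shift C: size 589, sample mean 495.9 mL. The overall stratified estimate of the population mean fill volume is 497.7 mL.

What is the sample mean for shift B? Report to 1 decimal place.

499.0

N = 182 + 531 + 589 = 1302.
Overall total = μ·N = 497.7·1302 = 648005.4.
Subtract the known strata: 182·499.6 + 589·495.9 = 383012.3.
Remaining total for shift B: 648005.4 − 383012.3 = 264993.1.
Divide by its size: 264993.1 / 531 = 499.045... → 499.0.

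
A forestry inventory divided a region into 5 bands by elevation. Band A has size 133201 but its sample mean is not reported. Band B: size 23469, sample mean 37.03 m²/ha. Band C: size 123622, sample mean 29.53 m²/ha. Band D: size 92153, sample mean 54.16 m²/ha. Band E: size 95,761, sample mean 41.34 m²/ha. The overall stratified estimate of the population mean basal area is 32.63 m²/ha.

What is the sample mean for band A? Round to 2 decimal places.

Σ Nₕx̄ₕ = N·μ, so 133201·x̄_A = 468206·32.63 − (23469·37.03 + 123622·29.53 + 92153·54.16 + 95761·41.34).
= 15277561.78 − 13469380.95 = 1808180.83.
x̄_A = 1808180.83 / 133201 = 13.5748... → 13.57.

13.57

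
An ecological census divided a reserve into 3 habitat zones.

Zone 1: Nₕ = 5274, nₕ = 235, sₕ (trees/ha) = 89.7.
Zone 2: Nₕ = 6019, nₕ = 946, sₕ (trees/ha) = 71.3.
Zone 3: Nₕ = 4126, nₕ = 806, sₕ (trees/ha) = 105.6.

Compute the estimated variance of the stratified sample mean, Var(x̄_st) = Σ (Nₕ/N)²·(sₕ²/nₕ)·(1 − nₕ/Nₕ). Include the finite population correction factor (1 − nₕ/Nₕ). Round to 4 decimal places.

N = 15419. Term for each stratum: Wₕ²sₕ²/nₕ·(1−nₕ/Nₕ).
Var(x̄_st) = 3.8272699 + 0.6901837 + 0.7971640 = 5.3146176 → 5.3146.

5.3146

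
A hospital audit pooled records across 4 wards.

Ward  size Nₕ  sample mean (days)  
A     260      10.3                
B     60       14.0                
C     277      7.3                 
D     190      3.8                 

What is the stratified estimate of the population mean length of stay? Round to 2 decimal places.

7.96

x̄_st = (Σ Nₕx̄ₕ) / (Σ Nₕ) = (260·10.3 + 60·14.0 + 277·7.3 + 190·3.8) / 787
= 6262.1 / 787 = 7.9569... → 7.96.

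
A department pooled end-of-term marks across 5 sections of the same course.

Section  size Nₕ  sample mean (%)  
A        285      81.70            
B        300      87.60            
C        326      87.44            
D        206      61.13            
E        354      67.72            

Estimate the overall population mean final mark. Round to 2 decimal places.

77.93

N = 1471; weights Wₕ = Nₕ/N = (0.1937, 0.2039, 0.2216, 0.1400, 0.2407).
x̄_st = Σ Wₕ·x̄ₕ = 0.1937·81.70 + 0.2039·87.60 + 0.2216·87.44 + 0.1400·61.13 + 0.2407·67.72 ≈ 77.9304...
→ 77.93.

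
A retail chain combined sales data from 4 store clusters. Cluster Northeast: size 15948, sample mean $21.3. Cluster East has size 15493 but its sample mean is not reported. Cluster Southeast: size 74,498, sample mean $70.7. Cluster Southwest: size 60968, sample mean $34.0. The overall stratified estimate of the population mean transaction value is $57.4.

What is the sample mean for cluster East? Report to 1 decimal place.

122.7

N = 15948 + 15493 + 74498 + 60968 = 166907.
Overall total = μ·N = 57.4·166907 = 9580461.8.
Subtract the known strata: 15948·21.3 + 74498·70.7 + 60968·34.0 = 7679613.
Remaining total for cluster East: 9580461.8 − 7679613 = 1900848.8.
Divide by its size: 1900848.8 / 15493 = 122.691... → 122.7.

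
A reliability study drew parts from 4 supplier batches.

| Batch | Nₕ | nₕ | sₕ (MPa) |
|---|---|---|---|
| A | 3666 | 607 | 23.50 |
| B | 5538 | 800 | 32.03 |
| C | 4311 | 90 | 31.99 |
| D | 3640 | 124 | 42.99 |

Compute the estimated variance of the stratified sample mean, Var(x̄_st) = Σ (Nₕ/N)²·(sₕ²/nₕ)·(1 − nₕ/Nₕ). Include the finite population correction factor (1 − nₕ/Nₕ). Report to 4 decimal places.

N = 17155; Wₕ = Nₕ/N.
batch A: (3666/17155)²·23.50²/607·(1 − 607/3666) = 0.0346687
batch B: (5538/17155)²·32.03²/800·(1 − 800/5538) = 0.1143380
batch C: (4311/17155)²·31.99²/90·(1 − 90/4311) = 0.7030689
batch D: (3640/17155)²·42.99²/124·(1 − 124/3640) = 0.6481597
Sum = 1.5002353 → 1.5002.

1.5002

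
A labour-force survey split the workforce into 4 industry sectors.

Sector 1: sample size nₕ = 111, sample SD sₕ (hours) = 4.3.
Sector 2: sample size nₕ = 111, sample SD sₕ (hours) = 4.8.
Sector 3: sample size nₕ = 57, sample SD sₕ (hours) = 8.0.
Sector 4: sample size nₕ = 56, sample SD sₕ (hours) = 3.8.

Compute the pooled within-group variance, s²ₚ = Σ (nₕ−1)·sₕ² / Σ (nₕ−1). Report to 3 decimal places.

1: (111−1)·4.3² = 110·18.49 = 2033.9
2: (111−1)·4.8² = 110·23.04 = 2534.4
3: (57−1)·8.0² = 56·64 = 3584
4: (56−1)·3.8² = 55·14.44 = 794.2
Numerator = 8946.5; denominator = Σ(nₕ−1) = 331.
s²ₚ = 8946.5/331 = 27.02870... → 27.029.

27.029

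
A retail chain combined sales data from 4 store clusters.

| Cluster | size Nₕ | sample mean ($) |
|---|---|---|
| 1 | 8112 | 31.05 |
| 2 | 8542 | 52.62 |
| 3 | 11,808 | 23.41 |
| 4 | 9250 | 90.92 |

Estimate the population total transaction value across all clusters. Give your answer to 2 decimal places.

1: 8112·31.05 = 251877.6
2: 8542·52.62 = 449480.04
3: 11808·23.41 = 276425.28
4: 9250·90.92 = 841010
τ̂ = Σ Nₕx̄ₕ = 1818792.92.

1818792.92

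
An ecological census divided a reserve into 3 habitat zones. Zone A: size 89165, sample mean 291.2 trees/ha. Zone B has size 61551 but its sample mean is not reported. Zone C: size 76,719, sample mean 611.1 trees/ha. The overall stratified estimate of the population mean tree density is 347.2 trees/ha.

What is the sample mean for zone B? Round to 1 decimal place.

Σ Nₕx̄ₕ = N·μ, so 61551·x̄_B = 227435·347.2 − (89165·291.2 + 76719·611.1).
= 78965432 − 72847828.9 = 6117603.1.
x̄_B = 6117603.1 / 61551 = 99.391... → 99.4.

99.4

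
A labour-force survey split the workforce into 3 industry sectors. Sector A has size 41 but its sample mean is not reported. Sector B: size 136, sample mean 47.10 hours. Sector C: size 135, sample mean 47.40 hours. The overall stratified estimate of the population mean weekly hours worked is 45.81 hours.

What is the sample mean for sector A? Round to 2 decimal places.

36.30

N = 41 + 136 + 135 = 312.
Overall total = μ·N = 45.81·312 = 14292.72.
Subtract the known strata: 136·47.10 + 135·47.40 = 12804.6.
Remaining total for sector A: 14292.72 − 12804.6 = 1488.12.
Divide by its size: 1488.12 / 41 = 36.2956... → 36.30.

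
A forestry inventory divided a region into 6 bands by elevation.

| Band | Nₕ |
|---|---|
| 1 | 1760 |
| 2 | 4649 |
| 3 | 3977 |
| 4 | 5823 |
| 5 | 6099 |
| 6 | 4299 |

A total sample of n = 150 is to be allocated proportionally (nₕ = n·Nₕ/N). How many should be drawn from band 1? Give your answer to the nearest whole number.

N = 1760 + 4649 + 3977 + 5823 + 6099 + 4299 = 26607.
n_1 = 150·1760/26607 = 9.922... → 10.

10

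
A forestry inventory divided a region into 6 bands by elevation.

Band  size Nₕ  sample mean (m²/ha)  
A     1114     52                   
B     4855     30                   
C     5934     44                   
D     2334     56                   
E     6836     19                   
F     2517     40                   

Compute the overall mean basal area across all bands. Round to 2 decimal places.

N = 23590; weights Wₕ = Nₕ/N = (0.0472, 0.2058, 0.2515, 0.0989, 0.2898, 0.1067).
x̄_st = Σ Wₕ·x̄ₕ = 0.0472·52 + 0.2058·30 + 0.2515·44 + 0.0989·56 + 0.2898·19 + 0.1067·40 ≈ 35.0124...
→ 35.01.

35.01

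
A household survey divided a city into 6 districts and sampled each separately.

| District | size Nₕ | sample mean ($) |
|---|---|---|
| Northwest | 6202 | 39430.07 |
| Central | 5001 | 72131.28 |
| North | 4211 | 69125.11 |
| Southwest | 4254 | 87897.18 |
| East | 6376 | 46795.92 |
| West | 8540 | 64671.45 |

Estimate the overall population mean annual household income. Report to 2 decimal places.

N = 6202 + 5001 + 4211 + 4254 + 6376 + 8540 = 34584.
Weight each subgroup mean by Nₕ/N and sum.
Σ Nₕx̄ₕ = 6202·39430.07 + 5001·72131.28 + 4211·69125.11 + 4254·87897.18 + 6376·46795.92 + 8540·64671.45 = 244545294.14 + 360728531.28 + 291085838.21 + 373914603.72 + 298370785.92 + 552294183 = 2120939236.27.
Divide by N: 2120939236.27 / 34584 = 61327.1812... → 61327.18.

61327.18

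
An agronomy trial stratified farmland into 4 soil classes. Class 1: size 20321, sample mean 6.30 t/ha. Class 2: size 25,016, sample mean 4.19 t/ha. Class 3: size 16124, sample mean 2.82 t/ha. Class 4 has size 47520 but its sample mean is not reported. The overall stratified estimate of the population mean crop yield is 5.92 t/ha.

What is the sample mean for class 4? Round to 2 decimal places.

7.72

N = 20321 + 25016 + 16124 + 47520 = 108981.
Overall total = μ·N = 5.92·108981 = 645167.52.
Subtract the known strata: 20321·6.30 + 25016·4.19 + 16124·2.82 = 278309.02.
Remaining total for class 4: 645167.52 − 278309.02 = 366858.5.
Divide by its size: 366858.5 / 47520 = 7.7201... → 7.72.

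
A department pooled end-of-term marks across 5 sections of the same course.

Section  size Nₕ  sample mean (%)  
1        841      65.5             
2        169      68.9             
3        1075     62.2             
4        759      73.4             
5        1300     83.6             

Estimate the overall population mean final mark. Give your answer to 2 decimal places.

x̄_st = (Σ Nₕx̄ₕ) / (Σ Nₕ) = (841·65.5 + 169·68.9 + 1075·62.2 + 759·73.4 + 1300·83.6) / 4144
= 297985.2 / 4144 = 71.9076... → 71.91.

71.91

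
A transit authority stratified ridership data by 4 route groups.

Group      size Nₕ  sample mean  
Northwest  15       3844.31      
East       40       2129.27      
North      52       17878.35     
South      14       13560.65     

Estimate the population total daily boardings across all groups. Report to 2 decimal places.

Northwest: 15·3844.31 = 57664.65
East: 40·2129.27 = 85170.8
North: 52·17878.35 = 929674.2
South: 14·13560.65 = 189849.1
τ̂ = Σ Nₕx̄ₕ = 1262358.75.

1262358.75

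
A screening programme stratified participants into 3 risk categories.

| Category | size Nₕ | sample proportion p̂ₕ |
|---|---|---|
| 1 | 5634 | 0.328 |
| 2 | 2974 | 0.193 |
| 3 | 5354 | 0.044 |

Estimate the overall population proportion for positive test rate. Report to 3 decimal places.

Wₕ = Nₕ/N with N = 13962: 0.4035, 0.2130, 0.3835.
p̂_st = 0.4035·0.328 + 0.2130·0.193 + 0.3835·0.044 ≈ 0.19034... → 0.190.

0.190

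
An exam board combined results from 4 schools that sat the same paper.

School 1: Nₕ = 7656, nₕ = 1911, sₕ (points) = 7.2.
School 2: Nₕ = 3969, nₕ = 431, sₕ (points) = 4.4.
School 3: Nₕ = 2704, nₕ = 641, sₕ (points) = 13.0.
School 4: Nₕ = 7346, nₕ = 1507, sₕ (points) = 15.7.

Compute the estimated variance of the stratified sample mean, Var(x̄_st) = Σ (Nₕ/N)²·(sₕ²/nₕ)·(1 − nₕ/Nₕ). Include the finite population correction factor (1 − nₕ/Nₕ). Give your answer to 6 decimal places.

N = 21675; Wₕ = Nₕ/N.
school 1: (7656/21675)²·7.2²/1911·(1 − 1911/7656) = 0.002539674
school 2: (3969/21675)²·4.4²/431·(1 − 431/3969) = 0.001342607
school 3: (2704/21675)²·13.0²/641·(1 − 641/2704) = 0.003130519
school 4: (7346/21675)²·15.7²/1507·(1 − 1507/7346) = 0.014933350
Sum = 0.021946150 → 0.021946.

0.021946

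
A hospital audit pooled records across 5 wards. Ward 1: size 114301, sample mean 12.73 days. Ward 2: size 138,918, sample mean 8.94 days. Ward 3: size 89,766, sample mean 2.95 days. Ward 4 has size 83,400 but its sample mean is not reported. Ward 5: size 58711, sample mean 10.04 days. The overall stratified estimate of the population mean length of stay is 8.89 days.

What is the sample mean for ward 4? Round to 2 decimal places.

N = 114301 + 138918 + 89766 + 83400 + 58711 = 485096.
Overall total = μ·N = 8.89·485096 = 4312503.44.
Subtract the known strata: 114301·12.73 + 138918·8.94 + 89766·2.95 + 58711·10.04 = 3551246.79.
Remaining total for ward 4: 4312503.44 − 3551246.79 = 761256.65.
Divide by its size: 761256.65 / 83400 = 9.1278... → 9.13.

9.13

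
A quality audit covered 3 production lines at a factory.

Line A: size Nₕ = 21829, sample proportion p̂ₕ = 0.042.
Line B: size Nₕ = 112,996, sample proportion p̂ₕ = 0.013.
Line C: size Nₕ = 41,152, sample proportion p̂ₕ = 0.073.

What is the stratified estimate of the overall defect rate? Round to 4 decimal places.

Wₕ = Nₕ/N with N = 175977: 0.1240, 0.6421, 0.2338.
p̂_st = 0.1240·0.042 + 0.6421·0.013 + 0.2338·0.073 ≈ 0.030628... → 0.0306.

0.0306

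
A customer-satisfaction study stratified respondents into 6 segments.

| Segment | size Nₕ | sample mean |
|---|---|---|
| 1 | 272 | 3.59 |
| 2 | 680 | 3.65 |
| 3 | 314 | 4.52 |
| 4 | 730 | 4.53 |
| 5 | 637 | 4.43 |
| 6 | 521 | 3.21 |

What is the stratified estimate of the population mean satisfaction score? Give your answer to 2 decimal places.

N = 3154; weights Wₕ = Nₕ/N = (0.0862, 0.2156, 0.0996, 0.2315, 0.2020, 0.1652).
x̄_st = Σ Wₕ·x̄ₕ = 0.0862·3.59 + 0.2156·3.65 + 0.0996·4.52 + 0.2315·4.53 + 0.2020·4.43 + 0.1652·3.21 ≈ 4.0200...
→ 4.02.

4.02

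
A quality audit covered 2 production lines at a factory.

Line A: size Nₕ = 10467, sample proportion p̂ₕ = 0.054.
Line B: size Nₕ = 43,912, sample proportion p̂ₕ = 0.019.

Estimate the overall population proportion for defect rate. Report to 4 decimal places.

N = 10467 + 43912 = 54379.
Overall proportion = Σ (Nₕ/N)·p̂ₕ.
Σ Nₕp̂ₕ = 565.218 + 834.328 = 1399.546.
1399.546 / 54379 = 0.025737... → 0.0257.

0.0257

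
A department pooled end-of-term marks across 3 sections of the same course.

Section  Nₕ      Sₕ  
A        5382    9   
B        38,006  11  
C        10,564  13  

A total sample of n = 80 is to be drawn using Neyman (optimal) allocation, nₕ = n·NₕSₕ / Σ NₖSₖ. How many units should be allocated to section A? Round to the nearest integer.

A: NₕSₕ = 5382·9 = 48438
B: NₕSₕ = 38006·11 = 418066
C: NₕSₕ = 10564·13 = 137332
Σ NₕSₕ = 603836.
n_A = 80·48438/603836 = 6.417... → 6.

6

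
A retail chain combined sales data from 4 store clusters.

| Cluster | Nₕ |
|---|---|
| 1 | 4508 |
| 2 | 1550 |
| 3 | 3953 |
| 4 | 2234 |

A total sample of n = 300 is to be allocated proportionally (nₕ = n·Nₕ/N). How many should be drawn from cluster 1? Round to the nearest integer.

N = 4508 + 1550 + 3953 + 2234 = 12245.
n_1 = 300·4508/12245 = 110.445... → 110.

110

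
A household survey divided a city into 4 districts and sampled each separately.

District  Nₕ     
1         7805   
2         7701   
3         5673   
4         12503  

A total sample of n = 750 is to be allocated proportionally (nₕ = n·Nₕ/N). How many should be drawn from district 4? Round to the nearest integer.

Share of district 4 = 12503/33682 = 0.37121.
Allocate 750 × 0.37121 = 278.405... → 278.

278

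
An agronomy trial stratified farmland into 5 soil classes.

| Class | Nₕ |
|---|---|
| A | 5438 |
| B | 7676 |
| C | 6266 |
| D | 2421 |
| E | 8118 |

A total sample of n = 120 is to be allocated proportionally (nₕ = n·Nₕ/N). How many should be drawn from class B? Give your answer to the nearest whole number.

N = 5438 + 7676 + 6266 + 2421 + 8118 = 29919.
n_B = 120·7676/29919 = 30.787... → 31.

31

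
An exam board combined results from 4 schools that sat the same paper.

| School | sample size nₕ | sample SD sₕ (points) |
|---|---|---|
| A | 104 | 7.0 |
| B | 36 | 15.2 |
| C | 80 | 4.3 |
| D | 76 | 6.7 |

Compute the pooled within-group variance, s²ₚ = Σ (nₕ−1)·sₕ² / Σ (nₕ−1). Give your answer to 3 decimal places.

Degrees of freedom: 103 + 35 + 79 + 75 = 292.
Σ(nₕ−1)sₕ² = 103·49 + 35·231.04 + 79·18.49 + 75·44.89 = 17960.86.
s²ₚ = 17960.86 / 292 = 61.50979... → 61.510.

61.510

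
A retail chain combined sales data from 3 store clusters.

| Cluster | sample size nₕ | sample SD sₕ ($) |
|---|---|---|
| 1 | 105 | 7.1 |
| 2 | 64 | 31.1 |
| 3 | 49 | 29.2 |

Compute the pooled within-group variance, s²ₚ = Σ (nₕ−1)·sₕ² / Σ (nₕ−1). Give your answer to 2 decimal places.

498.16

1: (105−1)·7.1² = 104·50.41 = 5242.64
2: (64−1)·31.1² = 63·967.21 = 60934.23
3: (49−1)·29.2² = 48·852.64 = 40926.72
Numerator = 107103.59; denominator = Σ(nₕ−1) = 215.
s²ₚ = 107103.59/215 = 498.1562... → 498.16.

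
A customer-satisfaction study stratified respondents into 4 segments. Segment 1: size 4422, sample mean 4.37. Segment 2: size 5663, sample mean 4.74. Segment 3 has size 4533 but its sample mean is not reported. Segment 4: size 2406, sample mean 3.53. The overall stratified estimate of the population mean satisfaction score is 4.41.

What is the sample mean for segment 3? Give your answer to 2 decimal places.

4.50

Σ Nₕx̄ₕ = N·μ, so 4533·x̄_3 = 17024·4.41 − (4422·4.37 + 5663·4.74 + 2406·3.53).
= 75075.84 − 54659.94 = 20415.9.
x̄_3 = 20415.9 / 4533 = 4.5038... → 4.50.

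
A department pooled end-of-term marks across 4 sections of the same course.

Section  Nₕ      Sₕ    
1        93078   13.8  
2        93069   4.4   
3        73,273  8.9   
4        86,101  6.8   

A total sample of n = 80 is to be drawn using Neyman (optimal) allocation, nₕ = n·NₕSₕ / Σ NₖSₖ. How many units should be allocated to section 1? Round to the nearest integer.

35

1: NₕSₕ = 93078·13.8 = 1284476.4
2: NₕSₕ = 93069·4.4 = 409503.6
3: NₕSₕ = 73273·8.9 = 652129.7
4: NₕSₕ = 86101·6.8 = 585486.8
Σ NₕSₕ = 2931596.5.
n_1 = 80·1284476.4/2931596.5 = 35.052... → 35.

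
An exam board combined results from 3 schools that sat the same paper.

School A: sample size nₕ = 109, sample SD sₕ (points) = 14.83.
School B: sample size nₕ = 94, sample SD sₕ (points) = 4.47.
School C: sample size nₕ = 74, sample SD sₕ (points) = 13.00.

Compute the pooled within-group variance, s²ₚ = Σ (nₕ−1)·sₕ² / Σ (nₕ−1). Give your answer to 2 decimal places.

Degrees of freedom: 108 + 93 + 73 = 274.
Σ(nₕ−1)sₕ² = 108·219.9289 + 93·19.9809 + 73·169 = 37947.5449.
s²ₚ = 37947.5449 / 274 = 138.4947... → 138.49.

138.49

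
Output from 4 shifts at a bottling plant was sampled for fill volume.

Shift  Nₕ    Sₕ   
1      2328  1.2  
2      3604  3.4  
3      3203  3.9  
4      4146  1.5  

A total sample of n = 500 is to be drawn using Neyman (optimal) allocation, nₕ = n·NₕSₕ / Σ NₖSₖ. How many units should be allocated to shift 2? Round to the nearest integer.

181

Σ NₕSₕ = 2328·1.2 + 3604·3.4 + 3203·3.9 + 4146·1.5 = 33757.9.
Share for 2: 12253.6/33757.9 = 0.36298.
n_2 = 500 × 0.36298 = 181.492... → 181.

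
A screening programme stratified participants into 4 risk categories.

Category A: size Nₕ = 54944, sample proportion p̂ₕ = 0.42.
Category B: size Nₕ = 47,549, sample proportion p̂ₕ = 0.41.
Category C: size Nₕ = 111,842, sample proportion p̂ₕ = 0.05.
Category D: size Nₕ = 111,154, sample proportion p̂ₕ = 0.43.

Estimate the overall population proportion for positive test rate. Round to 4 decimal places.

Wₕ = Nₕ/N with N = 325489: 0.1688, 0.1461, 0.3436, 0.3415.
p̂_st = 0.1688·0.42 + 0.1461·0.41 + 0.3436·0.05 + 0.3415·0.43 ≈ 0.294818... → 0.2948.

0.2948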